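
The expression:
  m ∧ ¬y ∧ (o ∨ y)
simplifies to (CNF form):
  m ∧ o ∧ ¬y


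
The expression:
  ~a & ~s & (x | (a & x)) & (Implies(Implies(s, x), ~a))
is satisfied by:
  {x: True, a: False, s: False}


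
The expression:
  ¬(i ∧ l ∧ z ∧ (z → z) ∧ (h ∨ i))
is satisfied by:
  {l: False, z: False, i: False}
  {i: True, l: False, z: False}
  {z: True, l: False, i: False}
  {i: True, z: True, l: False}
  {l: True, i: False, z: False}
  {i: True, l: True, z: False}
  {z: True, l: True, i: False}


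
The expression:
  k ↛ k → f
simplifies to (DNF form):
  True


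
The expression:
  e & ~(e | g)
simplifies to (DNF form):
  False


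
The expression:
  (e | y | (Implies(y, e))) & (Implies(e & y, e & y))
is always true.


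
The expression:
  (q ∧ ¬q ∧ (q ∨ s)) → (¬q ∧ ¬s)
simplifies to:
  True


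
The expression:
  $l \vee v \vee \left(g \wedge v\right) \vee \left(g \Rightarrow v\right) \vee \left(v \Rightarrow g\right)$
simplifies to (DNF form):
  $\text{True}$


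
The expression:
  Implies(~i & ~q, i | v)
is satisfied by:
  {i: True, q: True, v: True}
  {i: True, q: True, v: False}
  {i: True, v: True, q: False}
  {i: True, v: False, q: False}
  {q: True, v: True, i: False}
  {q: True, v: False, i: False}
  {v: True, q: False, i: False}


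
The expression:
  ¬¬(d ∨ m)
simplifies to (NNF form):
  d ∨ m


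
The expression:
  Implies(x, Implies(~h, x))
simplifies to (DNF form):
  True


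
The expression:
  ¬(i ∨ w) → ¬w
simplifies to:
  True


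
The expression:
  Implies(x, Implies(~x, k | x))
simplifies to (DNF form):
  True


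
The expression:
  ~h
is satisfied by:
  {h: False}


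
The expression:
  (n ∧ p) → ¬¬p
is always true.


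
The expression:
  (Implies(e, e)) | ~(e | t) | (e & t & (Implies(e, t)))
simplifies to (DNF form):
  True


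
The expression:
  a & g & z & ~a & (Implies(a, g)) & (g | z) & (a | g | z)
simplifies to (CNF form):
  False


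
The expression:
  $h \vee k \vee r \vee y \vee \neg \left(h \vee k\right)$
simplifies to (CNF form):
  $\text{True}$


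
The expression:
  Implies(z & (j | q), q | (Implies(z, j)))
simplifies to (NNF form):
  True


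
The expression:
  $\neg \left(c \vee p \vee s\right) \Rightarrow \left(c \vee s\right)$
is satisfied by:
  {p: True, c: True, s: True}
  {p: True, c: True, s: False}
  {p: True, s: True, c: False}
  {p: True, s: False, c: False}
  {c: True, s: True, p: False}
  {c: True, s: False, p: False}
  {s: True, c: False, p: False}


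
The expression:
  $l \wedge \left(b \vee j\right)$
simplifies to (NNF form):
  $l \wedge \left(b \vee j\right)$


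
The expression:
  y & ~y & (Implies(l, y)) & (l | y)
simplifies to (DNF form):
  False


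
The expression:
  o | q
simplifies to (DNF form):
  o | q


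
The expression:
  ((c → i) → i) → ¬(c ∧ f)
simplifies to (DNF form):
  ¬c ∨ ¬f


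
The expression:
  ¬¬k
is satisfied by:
  {k: True}


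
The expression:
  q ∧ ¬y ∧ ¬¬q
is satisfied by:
  {q: True, y: False}


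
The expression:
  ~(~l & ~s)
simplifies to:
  l | s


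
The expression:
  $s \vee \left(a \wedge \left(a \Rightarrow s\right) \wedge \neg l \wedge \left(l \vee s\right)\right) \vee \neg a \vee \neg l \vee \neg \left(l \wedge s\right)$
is always true.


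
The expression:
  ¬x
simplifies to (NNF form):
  ¬x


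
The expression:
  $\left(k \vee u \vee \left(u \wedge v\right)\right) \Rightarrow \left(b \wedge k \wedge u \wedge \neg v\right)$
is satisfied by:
  {b: True, k: False, u: False, v: False}
  {b: False, k: False, u: False, v: False}
  {v: True, b: True, k: False, u: False}
  {v: True, b: False, k: False, u: False}
  {u: True, k: True, b: True, v: False}


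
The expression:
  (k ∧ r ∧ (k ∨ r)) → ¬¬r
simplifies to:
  True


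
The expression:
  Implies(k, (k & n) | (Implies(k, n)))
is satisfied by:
  {n: True, k: False}
  {k: False, n: False}
  {k: True, n: True}


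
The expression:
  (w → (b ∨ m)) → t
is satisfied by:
  {t: True, w: True, m: False, b: False}
  {t: True, m: False, b: False, w: False}
  {t: True, w: True, b: True, m: False}
  {t: True, b: True, m: False, w: False}
  {t: True, w: True, m: True, b: False}
  {t: True, m: True, b: False, w: False}
  {t: True, w: True, b: True, m: True}
  {t: True, b: True, m: True, w: False}
  {w: True, m: False, b: False, t: False}


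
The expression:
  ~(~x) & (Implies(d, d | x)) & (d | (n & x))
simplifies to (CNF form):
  x & (d | n)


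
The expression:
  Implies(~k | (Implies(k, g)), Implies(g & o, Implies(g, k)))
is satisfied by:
  {k: True, g: False, o: False}
  {g: False, o: False, k: False}
  {k: True, o: True, g: False}
  {o: True, g: False, k: False}
  {k: True, g: True, o: False}
  {g: True, k: False, o: False}
  {k: True, o: True, g: True}


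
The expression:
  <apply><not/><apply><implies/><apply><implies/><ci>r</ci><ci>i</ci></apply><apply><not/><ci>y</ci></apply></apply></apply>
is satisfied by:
  {i: True, y: True, r: False}
  {y: True, r: False, i: False}
  {i: True, r: True, y: True}


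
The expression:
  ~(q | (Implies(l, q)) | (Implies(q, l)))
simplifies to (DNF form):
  False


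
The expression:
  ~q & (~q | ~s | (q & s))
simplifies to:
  ~q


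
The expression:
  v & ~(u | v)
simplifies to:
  False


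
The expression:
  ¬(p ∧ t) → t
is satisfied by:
  {t: True}


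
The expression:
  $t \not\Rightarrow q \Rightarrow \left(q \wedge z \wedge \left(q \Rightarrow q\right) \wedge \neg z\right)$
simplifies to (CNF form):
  $q \vee \neg t$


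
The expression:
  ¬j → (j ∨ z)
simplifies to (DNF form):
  j ∨ z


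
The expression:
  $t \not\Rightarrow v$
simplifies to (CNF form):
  $t \wedge \neg v$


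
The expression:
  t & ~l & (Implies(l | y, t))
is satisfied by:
  {t: True, l: False}


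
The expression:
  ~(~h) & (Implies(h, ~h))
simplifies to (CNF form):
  False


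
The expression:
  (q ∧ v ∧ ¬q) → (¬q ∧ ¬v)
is always true.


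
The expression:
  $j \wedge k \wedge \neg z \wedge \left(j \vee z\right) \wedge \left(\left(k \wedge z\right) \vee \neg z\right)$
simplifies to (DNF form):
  $j \wedge k \wedge \neg z$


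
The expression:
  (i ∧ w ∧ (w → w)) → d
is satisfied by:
  {d: True, w: False, i: False}
  {w: False, i: False, d: False}
  {i: True, d: True, w: False}
  {i: True, w: False, d: False}
  {d: True, w: True, i: False}
  {w: True, d: False, i: False}
  {i: True, w: True, d: True}


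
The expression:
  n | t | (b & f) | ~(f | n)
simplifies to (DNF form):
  b | n | t | ~f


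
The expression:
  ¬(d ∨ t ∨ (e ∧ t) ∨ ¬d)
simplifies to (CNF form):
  False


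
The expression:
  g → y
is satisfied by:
  {y: True, g: False}
  {g: False, y: False}
  {g: True, y: True}


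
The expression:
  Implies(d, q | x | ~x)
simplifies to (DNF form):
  True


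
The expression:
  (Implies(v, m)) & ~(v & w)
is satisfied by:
  {m: True, w: False, v: False}
  {w: False, v: False, m: False}
  {m: True, w: True, v: False}
  {w: True, m: False, v: False}
  {v: True, m: True, w: False}


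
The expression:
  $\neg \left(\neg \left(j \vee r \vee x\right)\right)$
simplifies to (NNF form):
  $j \vee r \vee x$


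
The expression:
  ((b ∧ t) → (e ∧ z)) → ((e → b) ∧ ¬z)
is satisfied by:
  {t: True, b: True, e: False, z: False}
  {b: True, t: False, e: False, z: False}
  {t: True, b: False, e: False, z: False}
  {t: False, b: False, e: False, z: False}
  {t: True, e: True, b: True, z: False}
  {e: True, b: True, t: False, z: False}
  {z: True, t: True, b: True, e: False}


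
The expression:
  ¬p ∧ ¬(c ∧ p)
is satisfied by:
  {p: False}


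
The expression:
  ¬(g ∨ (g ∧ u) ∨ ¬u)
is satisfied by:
  {u: True, g: False}


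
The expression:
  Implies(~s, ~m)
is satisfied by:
  {s: True, m: False}
  {m: False, s: False}
  {m: True, s: True}


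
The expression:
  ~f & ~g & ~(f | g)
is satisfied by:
  {g: False, f: False}


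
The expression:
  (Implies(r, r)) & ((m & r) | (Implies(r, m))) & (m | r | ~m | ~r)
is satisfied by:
  {m: True, r: False}
  {r: False, m: False}
  {r: True, m: True}


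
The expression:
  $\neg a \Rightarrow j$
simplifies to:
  $a \vee j$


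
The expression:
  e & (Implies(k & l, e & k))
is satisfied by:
  {e: True}


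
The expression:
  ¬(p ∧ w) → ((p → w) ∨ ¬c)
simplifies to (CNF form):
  w ∨ ¬c ∨ ¬p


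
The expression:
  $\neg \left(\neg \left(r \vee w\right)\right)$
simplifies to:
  $r \vee w$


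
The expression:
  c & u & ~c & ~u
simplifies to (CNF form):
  False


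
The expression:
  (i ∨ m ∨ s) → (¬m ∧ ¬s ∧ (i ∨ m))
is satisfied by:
  {s: False, m: False}


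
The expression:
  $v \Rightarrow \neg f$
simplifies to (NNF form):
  $\neg f \vee \neg v$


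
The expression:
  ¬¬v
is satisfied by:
  {v: True}


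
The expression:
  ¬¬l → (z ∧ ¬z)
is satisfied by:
  {l: False}


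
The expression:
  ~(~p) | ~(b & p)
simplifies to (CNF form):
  True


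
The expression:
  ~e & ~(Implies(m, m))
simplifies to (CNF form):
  False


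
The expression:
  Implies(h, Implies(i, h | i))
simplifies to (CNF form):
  True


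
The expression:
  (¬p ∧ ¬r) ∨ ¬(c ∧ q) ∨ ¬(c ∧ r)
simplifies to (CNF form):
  ¬c ∨ ¬q ∨ ¬r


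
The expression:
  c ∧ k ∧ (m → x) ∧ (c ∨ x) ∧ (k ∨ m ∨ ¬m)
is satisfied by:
  {x: True, c: True, k: True, m: False}
  {c: True, k: True, x: False, m: False}
  {x: True, m: True, c: True, k: True}


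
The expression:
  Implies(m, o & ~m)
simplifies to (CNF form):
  ~m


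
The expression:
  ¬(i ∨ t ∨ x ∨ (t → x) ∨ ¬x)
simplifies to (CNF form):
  False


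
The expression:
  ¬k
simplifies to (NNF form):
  ¬k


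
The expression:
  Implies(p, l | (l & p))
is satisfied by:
  {l: True, p: False}
  {p: False, l: False}
  {p: True, l: True}


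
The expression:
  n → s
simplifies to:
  s ∨ ¬n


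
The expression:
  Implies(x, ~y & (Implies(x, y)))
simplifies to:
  ~x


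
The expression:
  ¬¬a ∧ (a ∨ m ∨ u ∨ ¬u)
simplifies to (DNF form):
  a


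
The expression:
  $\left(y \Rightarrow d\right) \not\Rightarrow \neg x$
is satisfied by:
  {d: True, x: True, y: False}
  {x: True, y: False, d: False}
  {d: True, y: True, x: True}


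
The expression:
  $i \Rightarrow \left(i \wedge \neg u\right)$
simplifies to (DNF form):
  $\neg i \vee \neg u$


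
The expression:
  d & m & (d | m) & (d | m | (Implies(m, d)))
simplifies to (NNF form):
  d & m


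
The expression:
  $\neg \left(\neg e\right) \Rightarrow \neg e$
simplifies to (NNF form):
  $\neg e$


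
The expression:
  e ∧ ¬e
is never true.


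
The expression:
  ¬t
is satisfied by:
  {t: False}


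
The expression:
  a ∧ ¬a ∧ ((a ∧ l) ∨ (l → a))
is never true.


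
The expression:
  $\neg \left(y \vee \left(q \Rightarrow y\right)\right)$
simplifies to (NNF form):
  $q \wedge \neg y$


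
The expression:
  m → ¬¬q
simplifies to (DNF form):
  q ∨ ¬m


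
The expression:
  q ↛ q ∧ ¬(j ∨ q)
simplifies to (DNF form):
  False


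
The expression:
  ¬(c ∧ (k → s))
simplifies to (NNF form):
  (k ∧ ¬s) ∨ ¬c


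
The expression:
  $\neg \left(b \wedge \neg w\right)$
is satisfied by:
  {w: True, b: False}
  {b: False, w: False}
  {b: True, w: True}


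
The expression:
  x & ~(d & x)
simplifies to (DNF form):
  x & ~d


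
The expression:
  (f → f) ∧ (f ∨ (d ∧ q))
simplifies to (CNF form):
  (d ∨ f) ∧ (f ∨ q)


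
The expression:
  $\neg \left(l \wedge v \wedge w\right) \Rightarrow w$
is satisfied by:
  {w: True}


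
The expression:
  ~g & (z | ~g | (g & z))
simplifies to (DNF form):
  ~g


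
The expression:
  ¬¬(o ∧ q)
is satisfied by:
  {o: True, q: True}


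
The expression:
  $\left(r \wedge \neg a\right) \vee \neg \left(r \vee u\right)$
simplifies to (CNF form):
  $\left(r \vee \neg r\right) \wedge \left(r \vee \neg u\right) \wedge \left(\neg a \vee \neg r\right) \wedge \left(\neg a \vee \neg u\right)$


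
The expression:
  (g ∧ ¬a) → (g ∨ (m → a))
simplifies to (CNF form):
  True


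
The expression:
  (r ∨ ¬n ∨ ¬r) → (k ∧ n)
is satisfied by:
  {n: True, k: True}


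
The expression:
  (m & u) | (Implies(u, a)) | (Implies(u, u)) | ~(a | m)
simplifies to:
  True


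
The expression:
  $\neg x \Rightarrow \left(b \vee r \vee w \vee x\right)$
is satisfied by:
  {r: True, b: True, w: True, x: True}
  {r: True, b: True, w: True, x: False}
  {r: True, b: True, x: True, w: False}
  {r: True, b: True, x: False, w: False}
  {r: True, w: True, x: True, b: False}
  {r: True, w: True, x: False, b: False}
  {r: True, w: False, x: True, b: False}
  {r: True, w: False, x: False, b: False}
  {b: True, w: True, x: True, r: False}
  {b: True, w: True, x: False, r: False}
  {b: True, x: True, w: False, r: False}
  {b: True, x: False, w: False, r: False}
  {w: True, x: True, b: False, r: False}
  {w: True, b: False, x: False, r: False}
  {x: True, b: False, w: False, r: False}


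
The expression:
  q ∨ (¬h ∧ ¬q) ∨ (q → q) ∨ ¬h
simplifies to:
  True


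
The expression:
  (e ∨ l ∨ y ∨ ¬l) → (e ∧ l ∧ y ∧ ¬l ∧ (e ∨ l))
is never true.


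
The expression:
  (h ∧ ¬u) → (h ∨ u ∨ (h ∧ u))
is always true.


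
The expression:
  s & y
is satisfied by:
  {s: True, y: True}


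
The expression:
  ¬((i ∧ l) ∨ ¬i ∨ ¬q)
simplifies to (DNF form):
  i ∧ q ∧ ¬l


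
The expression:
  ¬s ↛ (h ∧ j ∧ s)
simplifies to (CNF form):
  ¬s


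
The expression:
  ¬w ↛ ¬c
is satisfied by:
  {c: True, w: False}


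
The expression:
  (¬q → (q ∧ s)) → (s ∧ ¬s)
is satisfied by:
  {q: False}


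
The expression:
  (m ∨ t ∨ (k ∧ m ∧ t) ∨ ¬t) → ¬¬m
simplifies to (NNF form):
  m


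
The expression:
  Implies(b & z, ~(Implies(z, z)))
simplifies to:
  ~b | ~z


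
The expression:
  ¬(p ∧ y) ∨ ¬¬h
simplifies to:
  h ∨ ¬p ∨ ¬y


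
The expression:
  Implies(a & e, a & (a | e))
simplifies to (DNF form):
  True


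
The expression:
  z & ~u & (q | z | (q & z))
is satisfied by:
  {z: True, u: False}


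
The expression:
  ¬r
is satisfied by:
  {r: False}


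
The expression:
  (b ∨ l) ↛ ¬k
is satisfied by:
  {b: True, l: True, k: True}
  {b: True, k: True, l: False}
  {l: True, k: True, b: False}


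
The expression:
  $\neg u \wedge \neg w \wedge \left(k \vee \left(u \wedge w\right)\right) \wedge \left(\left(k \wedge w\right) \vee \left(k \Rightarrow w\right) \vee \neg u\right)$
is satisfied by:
  {k: True, u: False, w: False}


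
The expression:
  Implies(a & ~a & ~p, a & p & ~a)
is always true.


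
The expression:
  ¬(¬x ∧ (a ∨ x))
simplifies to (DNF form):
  x ∨ ¬a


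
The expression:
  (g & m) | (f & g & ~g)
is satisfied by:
  {m: True, g: True}


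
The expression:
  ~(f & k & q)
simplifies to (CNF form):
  ~f | ~k | ~q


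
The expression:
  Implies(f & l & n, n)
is always true.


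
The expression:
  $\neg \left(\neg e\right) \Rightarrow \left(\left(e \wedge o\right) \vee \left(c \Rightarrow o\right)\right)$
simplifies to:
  $o \vee \neg c \vee \neg e$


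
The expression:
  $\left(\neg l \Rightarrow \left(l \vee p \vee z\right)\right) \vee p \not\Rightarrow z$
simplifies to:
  $l \vee p \vee z$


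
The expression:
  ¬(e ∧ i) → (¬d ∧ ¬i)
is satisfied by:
  {e: True, d: False, i: False}
  {e: False, d: False, i: False}
  {i: True, e: True, d: False}
  {i: True, d: True, e: True}


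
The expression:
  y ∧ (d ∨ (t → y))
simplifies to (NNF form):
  y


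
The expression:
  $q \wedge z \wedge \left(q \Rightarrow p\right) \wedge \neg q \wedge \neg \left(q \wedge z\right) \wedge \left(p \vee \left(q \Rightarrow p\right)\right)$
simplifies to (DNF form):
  $\text{False}$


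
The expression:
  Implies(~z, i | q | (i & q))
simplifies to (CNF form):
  i | q | z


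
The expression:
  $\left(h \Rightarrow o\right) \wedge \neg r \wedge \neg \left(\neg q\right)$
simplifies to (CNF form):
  $q \wedge \neg r \wedge \left(o \vee \neg h\right)$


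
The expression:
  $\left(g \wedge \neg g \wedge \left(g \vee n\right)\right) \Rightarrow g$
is always true.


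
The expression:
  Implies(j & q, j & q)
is always true.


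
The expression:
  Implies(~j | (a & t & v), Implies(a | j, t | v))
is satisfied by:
  {t: True, v: True, j: True, a: False}
  {t: True, v: True, j: False, a: False}
  {t: True, j: True, v: False, a: False}
  {t: True, j: False, v: False, a: False}
  {v: True, j: True, t: False, a: False}
  {v: True, j: False, t: False, a: False}
  {j: True, t: False, v: False, a: False}
  {j: False, t: False, v: False, a: False}
  {a: True, t: True, v: True, j: True}
  {a: True, t: True, v: True, j: False}
  {a: True, t: True, j: True, v: False}
  {a: True, t: True, j: False, v: False}
  {a: True, v: True, j: True, t: False}
  {a: True, v: True, j: False, t: False}
  {a: True, j: True, v: False, t: False}


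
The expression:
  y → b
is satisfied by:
  {b: True, y: False}
  {y: False, b: False}
  {y: True, b: True}


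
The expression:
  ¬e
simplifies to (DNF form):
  ¬e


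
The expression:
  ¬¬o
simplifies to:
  o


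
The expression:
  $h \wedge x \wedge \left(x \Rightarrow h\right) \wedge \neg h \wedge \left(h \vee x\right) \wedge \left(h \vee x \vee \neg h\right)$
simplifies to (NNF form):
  $\text{False}$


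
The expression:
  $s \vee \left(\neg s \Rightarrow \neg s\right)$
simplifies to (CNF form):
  $\text{True}$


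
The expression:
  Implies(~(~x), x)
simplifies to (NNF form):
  True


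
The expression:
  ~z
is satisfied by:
  {z: False}


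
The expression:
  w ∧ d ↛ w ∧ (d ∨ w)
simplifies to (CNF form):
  False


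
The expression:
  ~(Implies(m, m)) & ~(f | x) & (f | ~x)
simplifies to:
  False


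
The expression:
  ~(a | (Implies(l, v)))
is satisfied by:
  {l: True, v: False, a: False}


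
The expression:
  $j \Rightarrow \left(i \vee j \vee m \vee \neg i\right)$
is always true.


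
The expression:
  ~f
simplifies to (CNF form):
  ~f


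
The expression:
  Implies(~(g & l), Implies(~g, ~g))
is always true.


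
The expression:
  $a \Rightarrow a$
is always true.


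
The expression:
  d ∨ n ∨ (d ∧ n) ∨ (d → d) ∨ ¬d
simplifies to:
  True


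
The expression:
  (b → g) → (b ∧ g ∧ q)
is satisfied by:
  {q: True, b: True, g: False}
  {b: True, g: False, q: False}
  {q: True, g: True, b: True}


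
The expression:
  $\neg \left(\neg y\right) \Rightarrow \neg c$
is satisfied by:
  {c: False, y: False}
  {y: True, c: False}
  {c: True, y: False}


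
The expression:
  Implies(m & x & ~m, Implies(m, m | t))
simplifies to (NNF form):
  True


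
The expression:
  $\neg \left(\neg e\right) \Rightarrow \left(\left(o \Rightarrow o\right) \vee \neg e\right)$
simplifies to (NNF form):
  $\text{True}$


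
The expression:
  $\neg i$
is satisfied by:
  {i: False}


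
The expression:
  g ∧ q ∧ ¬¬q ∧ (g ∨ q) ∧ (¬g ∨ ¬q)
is never true.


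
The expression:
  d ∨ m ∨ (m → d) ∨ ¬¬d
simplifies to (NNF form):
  True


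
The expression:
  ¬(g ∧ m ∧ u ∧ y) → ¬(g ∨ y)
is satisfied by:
  {m: True, u: True, y: False, g: False}
  {m: True, u: False, y: False, g: False}
  {u: True, g: False, m: False, y: False}
  {g: False, u: False, m: False, y: False}
  {y: True, g: True, m: True, u: True}


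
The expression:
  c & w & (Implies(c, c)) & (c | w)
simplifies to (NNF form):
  c & w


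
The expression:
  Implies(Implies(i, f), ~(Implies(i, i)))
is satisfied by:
  {i: True, f: False}


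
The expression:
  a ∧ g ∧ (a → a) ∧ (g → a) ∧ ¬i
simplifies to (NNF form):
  a ∧ g ∧ ¬i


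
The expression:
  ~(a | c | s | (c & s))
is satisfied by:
  {c: False, a: False, s: False}


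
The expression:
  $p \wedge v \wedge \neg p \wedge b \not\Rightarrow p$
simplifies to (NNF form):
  $\text{False}$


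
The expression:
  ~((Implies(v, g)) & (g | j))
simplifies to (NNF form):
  ~g & (v | ~j)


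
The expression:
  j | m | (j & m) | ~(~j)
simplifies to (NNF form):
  j | m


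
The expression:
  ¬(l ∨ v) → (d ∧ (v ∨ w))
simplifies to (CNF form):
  (d ∨ l ∨ v) ∧ (l ∨ v ∨ w)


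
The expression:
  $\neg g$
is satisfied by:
  {g: False}


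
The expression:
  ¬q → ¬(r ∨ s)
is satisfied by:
  {q: True, s: False, r: False}
  {r: True, q: True, s: False}
  {q: True, s: True, r: False}
  {r: True, q: True, s: True}
  {r: False, s: False, q: False}


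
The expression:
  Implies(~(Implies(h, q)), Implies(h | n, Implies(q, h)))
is always true.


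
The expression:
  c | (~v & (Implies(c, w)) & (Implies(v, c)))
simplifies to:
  c | ~v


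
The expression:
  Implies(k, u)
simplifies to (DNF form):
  u | ~k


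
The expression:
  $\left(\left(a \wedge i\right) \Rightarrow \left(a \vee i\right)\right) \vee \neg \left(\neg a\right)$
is always true.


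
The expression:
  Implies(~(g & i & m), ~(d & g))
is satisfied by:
  {i: True, m: True, g: False, d: False}
  {i: True, m: False, g: False, d: False}
  {m: True, i: False, g: False, d: False}
  {i: False, m: False, g: False, d: False}
  {i: True, d: True, m: True, g: False}
  {i: True, d: True, m: False, g: False}
  {d: True, m: True, i: False, g: False}
  {d: True, i: False, m: False, g: False}
  {i: True, g: True, m: True, d: False}
  {i: True, g: True, m: False, d: False}
  {g: True, m: True, i: False, d: False}
  {g: True, i: False, m: False, d: False}
  {i: True, d: True, g: True, m: True}


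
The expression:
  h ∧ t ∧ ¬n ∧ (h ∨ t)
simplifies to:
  h ∧ t ∧ ¬n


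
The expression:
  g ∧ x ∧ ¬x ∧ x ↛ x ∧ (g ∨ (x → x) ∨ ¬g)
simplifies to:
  False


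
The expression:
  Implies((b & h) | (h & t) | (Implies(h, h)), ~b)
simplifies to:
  ~b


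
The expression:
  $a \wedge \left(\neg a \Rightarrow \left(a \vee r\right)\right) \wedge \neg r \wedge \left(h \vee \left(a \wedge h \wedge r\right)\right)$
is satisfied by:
  {a: True, h: True, r: False}


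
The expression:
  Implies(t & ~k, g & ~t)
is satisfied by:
  {k: True, t: False}
  {t: False, k: False}
  {t: True, k: True}


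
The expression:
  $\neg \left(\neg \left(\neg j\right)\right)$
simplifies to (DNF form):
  $\neg j$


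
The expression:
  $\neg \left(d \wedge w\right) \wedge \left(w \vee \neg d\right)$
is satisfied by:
  {d: False}


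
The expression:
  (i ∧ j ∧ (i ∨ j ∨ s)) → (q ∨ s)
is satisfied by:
  {q: True, s: True, i: False, j: False}
  {q: True, s: False, i: False, j: False}
  {s: True, j: False, q: False, i: False}
  {j: False, s: False, q: False, i: False}
  {j: True, q: True, s: True, i: False}
  {j: True, q: True, s: False, i: False}
  {j: True, s: True, q: False, i: False}
  {j: True, s: False, q: False, i: False}
  {i: True, q: True, s: True, j: False}
  {i: True, q: True, s: False, j: False}
  {i: True, s: True, q: False, j: False}
  {i: True, s: False, q: False, j: False}
  {j: True, i: True, q: True, s: True}
  {j: True, i: True, q: True, s: False}
  {j: True, i: True, s: True, q: False}


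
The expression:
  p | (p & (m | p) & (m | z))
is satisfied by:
  {p: True}


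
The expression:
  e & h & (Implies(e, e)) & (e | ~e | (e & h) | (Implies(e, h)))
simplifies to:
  e & h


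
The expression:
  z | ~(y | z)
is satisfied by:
  {z: True, y: False}
  {y: False, z: False}
  {y: True, z: True}


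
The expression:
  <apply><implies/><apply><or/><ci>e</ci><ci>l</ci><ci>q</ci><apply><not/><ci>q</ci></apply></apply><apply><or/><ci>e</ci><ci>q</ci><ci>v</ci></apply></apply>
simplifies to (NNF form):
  <apply><or/><ci>e</ci><ci>q</ci><ci>v</ci></apply>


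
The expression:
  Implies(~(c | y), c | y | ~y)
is always true.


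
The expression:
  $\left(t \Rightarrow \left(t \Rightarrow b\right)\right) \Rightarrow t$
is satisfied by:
  {t: True}


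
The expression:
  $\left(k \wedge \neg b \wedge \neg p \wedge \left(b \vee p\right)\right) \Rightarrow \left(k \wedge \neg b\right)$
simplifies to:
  $\text{True}$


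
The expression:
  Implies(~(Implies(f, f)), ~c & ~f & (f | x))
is always true.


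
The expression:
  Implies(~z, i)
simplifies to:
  i | z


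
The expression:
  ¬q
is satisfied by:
  {q: False}


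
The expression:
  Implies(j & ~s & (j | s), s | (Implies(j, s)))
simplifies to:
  s | ~j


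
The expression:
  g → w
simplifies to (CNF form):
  w ∨ ¬g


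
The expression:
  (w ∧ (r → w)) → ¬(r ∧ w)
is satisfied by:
  {w: False, r: False}
  {r: True, w: False}
  {w: True, r: False}


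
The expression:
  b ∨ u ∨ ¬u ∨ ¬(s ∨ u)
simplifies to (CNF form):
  True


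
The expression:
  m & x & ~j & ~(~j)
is never true.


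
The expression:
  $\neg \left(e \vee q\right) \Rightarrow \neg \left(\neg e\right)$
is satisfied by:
  {q: True, e: True}
  {q: True, e: False}
  {e: True, q: False}


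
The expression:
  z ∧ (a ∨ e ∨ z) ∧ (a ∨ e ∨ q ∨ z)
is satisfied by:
  {z: True}


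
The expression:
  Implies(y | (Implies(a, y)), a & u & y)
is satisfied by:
  {a: True, u: True, y: False}
  {a: True, u: False, y: False}
  {a: True, y: True, u: True}


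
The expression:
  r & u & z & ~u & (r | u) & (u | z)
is never true.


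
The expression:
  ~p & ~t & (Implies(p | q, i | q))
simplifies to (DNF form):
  ~p & ~t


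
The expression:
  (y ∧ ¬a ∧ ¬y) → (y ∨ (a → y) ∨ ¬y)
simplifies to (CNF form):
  True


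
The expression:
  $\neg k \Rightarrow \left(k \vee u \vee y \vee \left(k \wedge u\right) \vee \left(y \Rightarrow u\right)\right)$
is always true.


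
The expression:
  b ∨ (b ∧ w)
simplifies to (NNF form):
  b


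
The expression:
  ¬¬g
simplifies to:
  g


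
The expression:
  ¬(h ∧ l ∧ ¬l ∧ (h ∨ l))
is always true.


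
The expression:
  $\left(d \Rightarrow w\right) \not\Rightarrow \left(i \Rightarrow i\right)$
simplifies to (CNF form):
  $\text{False}$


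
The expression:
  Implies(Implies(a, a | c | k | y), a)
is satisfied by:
  {a: True}


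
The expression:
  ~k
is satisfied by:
  {k: False}


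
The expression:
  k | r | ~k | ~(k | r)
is always true.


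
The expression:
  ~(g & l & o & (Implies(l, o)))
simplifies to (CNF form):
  ~g | ~l | ~o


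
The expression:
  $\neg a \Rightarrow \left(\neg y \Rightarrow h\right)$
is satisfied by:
  {a: True, y: True, h: True}
  {a: True, y: True, h: False}
  {a: True, h: True, y: False}
  {a: True, h: False, y: False}
  {y: True, h: True, a: False}
  {y: True, h: False, a: False}
  {h: True, y: False, a: False}


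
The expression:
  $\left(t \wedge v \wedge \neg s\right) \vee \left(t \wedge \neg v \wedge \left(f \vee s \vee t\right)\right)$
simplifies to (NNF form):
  $t \wedge \left(\neg s \vee \neg v\right)$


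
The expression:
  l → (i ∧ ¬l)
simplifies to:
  ¬l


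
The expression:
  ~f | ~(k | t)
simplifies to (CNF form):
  (~f | ~k) & (~f | ~t)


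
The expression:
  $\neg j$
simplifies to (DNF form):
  $\neg j$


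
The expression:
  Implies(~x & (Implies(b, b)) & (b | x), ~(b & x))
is always true.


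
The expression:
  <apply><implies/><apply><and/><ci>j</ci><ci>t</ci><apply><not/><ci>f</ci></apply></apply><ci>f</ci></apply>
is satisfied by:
  {f: True, t: False, j: False}
  {f: False, t: False, j: False}
  {j: True, f: True, t: False}
  {j: True, f: False, t: False}
  {t: True, f: True, j: False}
  {t: True, f: False, j: False}
  {t: True, j: True, f: True}


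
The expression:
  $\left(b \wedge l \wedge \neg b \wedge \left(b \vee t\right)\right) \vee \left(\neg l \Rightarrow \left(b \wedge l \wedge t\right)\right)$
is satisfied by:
  {l: True}


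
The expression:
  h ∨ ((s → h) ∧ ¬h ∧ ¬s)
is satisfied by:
  {h: True, s: False}
  {s: False, h: False}
  {s: True, h: True}


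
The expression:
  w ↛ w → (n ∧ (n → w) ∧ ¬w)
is always true.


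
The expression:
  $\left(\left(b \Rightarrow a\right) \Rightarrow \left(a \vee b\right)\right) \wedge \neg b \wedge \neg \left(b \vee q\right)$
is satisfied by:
  {a: True, q: False, b: False}


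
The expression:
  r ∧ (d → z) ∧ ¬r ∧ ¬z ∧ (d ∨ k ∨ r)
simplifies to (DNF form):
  False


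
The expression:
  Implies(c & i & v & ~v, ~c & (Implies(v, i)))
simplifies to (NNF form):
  True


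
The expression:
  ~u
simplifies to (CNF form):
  ~u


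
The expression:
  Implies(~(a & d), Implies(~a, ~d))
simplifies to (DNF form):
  a | ~d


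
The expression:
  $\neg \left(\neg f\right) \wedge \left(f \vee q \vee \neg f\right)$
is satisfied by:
  {f: True}


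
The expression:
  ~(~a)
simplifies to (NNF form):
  a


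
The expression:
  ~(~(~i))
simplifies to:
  ~i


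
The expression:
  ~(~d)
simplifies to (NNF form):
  d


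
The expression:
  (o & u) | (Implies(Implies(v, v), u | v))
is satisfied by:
  {v: True, u: True}
  {v: True, u: False}
  {u: True, v: False}


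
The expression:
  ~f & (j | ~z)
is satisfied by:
  {j: True, f: False, z: False}
  {f: False, z: False, j: False}
  {z: True, j: True, f: False}


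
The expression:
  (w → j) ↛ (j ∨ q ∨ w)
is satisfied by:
  {q: False, w: False, j: False}


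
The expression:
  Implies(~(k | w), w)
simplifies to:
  k | w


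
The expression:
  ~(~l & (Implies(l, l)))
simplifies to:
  l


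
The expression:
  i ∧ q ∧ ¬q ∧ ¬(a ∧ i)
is never true.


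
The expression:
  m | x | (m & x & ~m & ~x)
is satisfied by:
  {x: True, m: True}
  {x: True, m: False}
  {m: True, x: False}


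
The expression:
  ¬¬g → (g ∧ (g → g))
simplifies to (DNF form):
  True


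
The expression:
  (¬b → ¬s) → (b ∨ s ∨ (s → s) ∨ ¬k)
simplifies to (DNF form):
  True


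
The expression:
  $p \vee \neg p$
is always true.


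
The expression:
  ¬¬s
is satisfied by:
  {s: True}


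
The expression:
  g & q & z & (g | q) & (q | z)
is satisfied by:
  {z: True, g: True, q: True}


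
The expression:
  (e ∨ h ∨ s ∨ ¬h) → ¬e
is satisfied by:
  {e: False}


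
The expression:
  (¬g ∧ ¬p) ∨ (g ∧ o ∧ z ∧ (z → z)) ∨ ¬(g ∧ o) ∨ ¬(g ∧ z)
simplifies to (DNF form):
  True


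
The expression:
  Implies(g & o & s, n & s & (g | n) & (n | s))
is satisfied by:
  {n: True, s: False, o: False, g: False}
  {n: False, s: False, o: False, g: False}
  {n: True, g: True, s: False, o: False}
  {g: True, n: False, s: False, o: False}
  {n: True, o: True, g: False, s: False}
  {o: True, g: False, s: False, n: False}
  {n: True, g: True, o: True, s: False}
  {g: True, o: True, n: False, s: False}
  {n: True, s: True, g: False, o: False}
  {s: True, g: False, o: False, n: False}
  {n: True, g: True, s: True, o: False}
  {g: True, s: True, n: False, o: False}
  {n: True, o: True, s: True, g: False}
  {o: True, s: True, g: False, n: False}
  {n: True, g: True, o: True, s: True}


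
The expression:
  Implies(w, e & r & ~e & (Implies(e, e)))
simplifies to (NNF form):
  ~w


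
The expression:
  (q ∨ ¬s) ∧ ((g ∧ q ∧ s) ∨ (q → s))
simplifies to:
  (q ∧ s) ∨ (¬q ∧ ¬s)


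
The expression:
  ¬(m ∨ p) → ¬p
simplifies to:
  True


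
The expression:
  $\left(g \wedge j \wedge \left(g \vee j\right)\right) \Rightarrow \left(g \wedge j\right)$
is always true.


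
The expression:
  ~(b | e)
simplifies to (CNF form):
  ~b & ~e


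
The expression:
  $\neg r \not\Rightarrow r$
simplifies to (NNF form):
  $\neg r$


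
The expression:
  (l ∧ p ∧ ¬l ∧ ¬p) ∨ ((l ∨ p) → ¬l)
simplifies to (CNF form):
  ¬l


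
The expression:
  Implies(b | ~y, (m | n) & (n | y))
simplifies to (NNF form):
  n | (m & y) | (y & ~b)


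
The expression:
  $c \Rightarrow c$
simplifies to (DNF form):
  $\text{True}$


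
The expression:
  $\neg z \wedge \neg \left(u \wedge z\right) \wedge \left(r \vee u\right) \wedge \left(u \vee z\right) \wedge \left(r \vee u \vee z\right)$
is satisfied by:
  {u: True, z: False}


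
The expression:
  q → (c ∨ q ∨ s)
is always true.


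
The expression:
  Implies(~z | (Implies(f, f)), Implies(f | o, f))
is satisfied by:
  {f: True, o: False}
  {o: False, f: False}
  {o: True, f: True}


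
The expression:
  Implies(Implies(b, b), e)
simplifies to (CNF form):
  e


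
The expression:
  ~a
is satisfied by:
  {a: False}


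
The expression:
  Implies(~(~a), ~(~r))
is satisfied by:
  {r: True, a: False}
  {a: False, r: False}
  {a: True, r: True}


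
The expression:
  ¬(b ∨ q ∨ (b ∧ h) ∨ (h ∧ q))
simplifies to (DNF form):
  ¬b ∧ ¬q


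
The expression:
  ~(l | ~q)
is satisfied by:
  {q: True, l: False}


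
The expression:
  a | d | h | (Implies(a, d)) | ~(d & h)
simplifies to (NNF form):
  True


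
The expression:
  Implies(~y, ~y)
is always true.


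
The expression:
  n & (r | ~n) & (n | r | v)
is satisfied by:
  {r: True, n: True}


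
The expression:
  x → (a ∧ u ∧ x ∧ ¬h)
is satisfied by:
  {u: True, a: True, h: False, x: False}
  {u: True, a: False, h: False, x: False}
  {a: True, u: False, h: False, x: False}
  {u: False, a: False, h: False, x: False}
  {u: True, h: True, a: True, x: False}
  {u: True, h: True, a: False, x: False}
  {h: True, a: True, u: False, x: False}
  {h: True, a: False, u: False, x: False}
  {x: True, u: True, h: False, a: True}


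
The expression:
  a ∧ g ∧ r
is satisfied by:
  {r: True, a: True, g: True}


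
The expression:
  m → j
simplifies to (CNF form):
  j ∨ ¬m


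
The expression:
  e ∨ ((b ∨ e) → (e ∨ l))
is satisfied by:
  {l: True, e: True, b: False}
  {l: True, e: False, b: False}
  {e: True, l: False, b: False}
  {l: False, e: False, b: False}
  {b: True, l: True, e: True}
  {b: True, l: True, e: False}
  {b: True, e: True, l: False}


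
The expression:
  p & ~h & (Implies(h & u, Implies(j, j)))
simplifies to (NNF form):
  p & ~h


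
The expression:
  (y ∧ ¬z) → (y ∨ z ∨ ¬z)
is always true.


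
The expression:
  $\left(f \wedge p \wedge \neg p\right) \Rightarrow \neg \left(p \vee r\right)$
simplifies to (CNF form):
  $\text{True}$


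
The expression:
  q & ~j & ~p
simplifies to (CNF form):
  q & ~j & ~p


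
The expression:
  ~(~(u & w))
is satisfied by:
  {u: True, w: True}


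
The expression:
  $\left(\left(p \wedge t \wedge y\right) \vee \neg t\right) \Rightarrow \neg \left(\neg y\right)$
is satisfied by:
  {y: True, t: True}
  {y: True, t: False}
  {t: True, y: False}


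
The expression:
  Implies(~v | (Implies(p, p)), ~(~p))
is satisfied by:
  {p: True}


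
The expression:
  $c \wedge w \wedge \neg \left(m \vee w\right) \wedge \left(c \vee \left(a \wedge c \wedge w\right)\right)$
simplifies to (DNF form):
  $\text{False}$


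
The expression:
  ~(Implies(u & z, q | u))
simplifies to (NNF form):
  False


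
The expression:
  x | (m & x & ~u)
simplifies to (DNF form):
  x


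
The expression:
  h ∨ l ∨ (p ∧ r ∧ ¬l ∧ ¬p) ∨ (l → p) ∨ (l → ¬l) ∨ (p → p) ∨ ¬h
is always true.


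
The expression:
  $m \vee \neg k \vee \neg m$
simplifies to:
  $\text{True}$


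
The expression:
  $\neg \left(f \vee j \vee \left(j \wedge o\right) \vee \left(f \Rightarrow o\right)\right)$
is never true.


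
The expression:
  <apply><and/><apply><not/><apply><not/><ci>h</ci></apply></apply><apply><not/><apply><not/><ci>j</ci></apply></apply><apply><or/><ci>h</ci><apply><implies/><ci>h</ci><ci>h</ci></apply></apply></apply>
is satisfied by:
  {h: True, j: True}


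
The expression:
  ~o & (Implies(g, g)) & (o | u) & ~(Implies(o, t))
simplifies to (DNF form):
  False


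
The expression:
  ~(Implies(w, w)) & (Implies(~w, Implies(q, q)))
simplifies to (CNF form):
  False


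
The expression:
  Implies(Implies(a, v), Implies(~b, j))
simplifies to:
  b | j | (a & ~v)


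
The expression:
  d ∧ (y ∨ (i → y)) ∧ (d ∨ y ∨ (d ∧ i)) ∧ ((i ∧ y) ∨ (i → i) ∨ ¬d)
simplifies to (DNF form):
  (d ∧ y) ∨ (d ∧ ¬i)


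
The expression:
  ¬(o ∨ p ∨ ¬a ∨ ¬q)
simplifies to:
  a ∧ q ∧ ¬o ∧ ¬p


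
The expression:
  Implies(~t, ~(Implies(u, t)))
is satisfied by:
  {t: True, u: True}
  {t: True, u: False}
  {u: True, t: False}


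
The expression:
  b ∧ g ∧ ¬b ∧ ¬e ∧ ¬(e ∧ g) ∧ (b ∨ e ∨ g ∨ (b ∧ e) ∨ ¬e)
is never true.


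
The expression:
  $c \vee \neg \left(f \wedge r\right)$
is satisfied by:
  {c: True, r: False, f: False}
  {c: False, r: False, f: False}
  {f: True, c: True, r: False}
  {f: True, c: False, r: False}
  {r: True, c: True, f: False}
  {r: True, c: False, f: False}
  {r: True, f: True, c: True}


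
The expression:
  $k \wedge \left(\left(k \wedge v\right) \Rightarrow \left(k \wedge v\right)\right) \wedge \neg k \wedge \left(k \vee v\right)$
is never true.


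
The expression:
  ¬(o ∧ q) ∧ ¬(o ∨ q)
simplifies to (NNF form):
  ¬o ∧ ¬q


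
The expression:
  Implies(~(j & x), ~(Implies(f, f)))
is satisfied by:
  {j: True, x: True}


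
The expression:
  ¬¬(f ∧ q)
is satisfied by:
  {f: True, q: True}


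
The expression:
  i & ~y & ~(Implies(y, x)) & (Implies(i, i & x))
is never true.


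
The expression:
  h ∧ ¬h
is never true.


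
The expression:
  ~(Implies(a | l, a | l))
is never true.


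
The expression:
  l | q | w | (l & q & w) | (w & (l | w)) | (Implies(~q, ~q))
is always true.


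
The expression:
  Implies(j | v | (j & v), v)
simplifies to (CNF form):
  v | ~j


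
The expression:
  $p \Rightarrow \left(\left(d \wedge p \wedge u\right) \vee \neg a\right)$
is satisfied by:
  {u: True, d: True, p: False, a: False}
  {u: True, d: False, p: False, a: False}
  {d: True, u: False, p: False, a: False}
  {u: False, d: False, p: False, a: False}
  {a: True, u: True, d: True, p: False}
  {a: True, u: True, d: False, p: False}
  {a: True, d: True, u: False, p: False}
  {a: True, d: False, u: False, p: False}
  {u: True, p: True, d: True, a: False}
  {u: True, p: True, d: False, a: False}
  {p: True, d: True, u: False, a: False}
  {p: True, u: False, d: False, a: False}
  {a: True, u: True, p: True, d: True}
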